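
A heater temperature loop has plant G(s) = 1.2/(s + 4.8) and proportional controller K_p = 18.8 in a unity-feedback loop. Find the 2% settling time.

T_s ≈ 0.146 s

Closed-loop transfer function: T(s) = K_p·G(s)/(1 + K_p·G(s)) = 22.56/(s + 4.8 + 22.56) = 22.56/(s + 27.36).
Time constant τ = 1/27.36 = 0.03655 s, so the 2% settling time is about 4τ = 0.146 s.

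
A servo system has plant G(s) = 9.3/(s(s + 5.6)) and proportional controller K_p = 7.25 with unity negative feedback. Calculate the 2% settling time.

T_s ≈ 1.43 s

Closed-loop characteristic equation: s² + 5.6s + 67.43 = 0, so ω_n = 8.211 rad/s and ζ = 5.6/(2·8.211) = 0.341.
2% settling time T_s ≈ 4/(ζω_n) = 4/2.8 = 1.43 s.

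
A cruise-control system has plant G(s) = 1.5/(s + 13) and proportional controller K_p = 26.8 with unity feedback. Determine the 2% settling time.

T_s ≈ 0.0752 s

Closed-loop transfer function: T(s) = K_p·G(s)/(1 + K_p·G(s)) = 40.2/(s + 13 + 40.2) = 40.2/(s + 53.2).
Time constant τ = 1/53.2 = 0.0188 s, so the 2% settling time is about 4τ = 0.0752 s.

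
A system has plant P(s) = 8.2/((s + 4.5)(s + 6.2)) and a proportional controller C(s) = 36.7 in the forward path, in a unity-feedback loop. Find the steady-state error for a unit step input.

0.0848

The loop is type 0. Static position error constant K_pos = C(0)·P(0) = 36.7·0.2939 = 10.79.
Steady-state error to a unit step: e_ss = 1/(1+K_pos) = 1/11.79 = 0.0848.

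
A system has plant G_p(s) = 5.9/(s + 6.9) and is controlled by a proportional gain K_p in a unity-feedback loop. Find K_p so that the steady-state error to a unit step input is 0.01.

The loop is type 0, so e_ss(step) = 1/(1 + K_pos) with K_pos = K_p·G_p(0).
G_p(0) = 0.8551. Require 1/(1 + K_p·0.8551) = 0.01, so 1 + 0.8551·K_p = 100.
K_p = (100 − 1)/0.8551 = 116.

K_p = 116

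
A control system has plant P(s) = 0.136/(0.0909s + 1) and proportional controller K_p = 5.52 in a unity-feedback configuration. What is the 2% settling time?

T_s ≈ 0.208 s

Closed loop: T(s) = K_p·P/(1+K_p·P) = 0.7507/(0.0909s + 1 + 0.7507), with pole at s = −(1 + 0.7507)/0.0909 = −19.26.
τ = 1/19.26 = 0.05192 s, so 2% settling time ≈ 4τ = 0.208 s.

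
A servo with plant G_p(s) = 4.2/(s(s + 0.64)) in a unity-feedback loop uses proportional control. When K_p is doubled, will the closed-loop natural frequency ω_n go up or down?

ω_n = √(4.2·K_p), which grows with K_p.

increase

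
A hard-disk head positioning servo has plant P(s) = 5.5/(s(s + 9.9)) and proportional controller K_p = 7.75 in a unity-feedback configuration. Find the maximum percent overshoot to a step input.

From 1 + K_pP(s) = 0: s² + 9.9s + 42.62 = 0 ⇒ ω_n = 6.529, ζ = 0.7582.
%OS = 100·exp(−πζ/√(1−ζ²)) = 100·exp(−π·0.7582/√0.4252) = 2.59%.

2.59%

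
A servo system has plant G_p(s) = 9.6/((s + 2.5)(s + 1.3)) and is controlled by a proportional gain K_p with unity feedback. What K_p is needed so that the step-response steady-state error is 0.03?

The loop is type 0, so e_ss(step) = 1/(1 + K_pos) with K_pos = K_p·G_p(0).
G_p(0) = 2.954. Require 1/(1 + K_p·2.954) = 0.03, so 1 + 2.954·K_p = 33.33.
K_p = (33.33 − 1)/2.954 = 10.9.

K_p = 10.9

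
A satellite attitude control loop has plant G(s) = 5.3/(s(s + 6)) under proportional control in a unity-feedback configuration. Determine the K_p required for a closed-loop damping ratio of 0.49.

Closed-loop characteristic equation: s² + 6s + K_p·5.3 = 0.
So ω_n = √(5.3K_p) and 2ζω_n = 6, giving ζ = 6/(2√(5.3K_p)).
Setting ζ = 0.49: √(5.3K_p) = 6/(2·0.49) = 6.122, so K_p = 37.48/5.3 = 7.07.

K_p = 7.07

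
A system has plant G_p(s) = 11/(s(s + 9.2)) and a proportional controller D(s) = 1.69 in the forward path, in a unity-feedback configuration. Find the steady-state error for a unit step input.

0

The open loop D(s)G_p(s) has a pole at the origin (type 1), so the static position error constant is infinite and e_ss = 1/(1+∞) = 0.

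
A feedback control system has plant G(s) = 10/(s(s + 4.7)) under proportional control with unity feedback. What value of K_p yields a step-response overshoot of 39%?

K_p = 6.7

From %OS = 100·exp(−πζ/√(1−ζ²)) = 39%, ζ = −ln(0.39)/√(π²+ln²(0.39)) = 0.2871.
Characteristic equation s² + 4.7s + 10K_p = 0 gives ζ = 4.7/(2√(10K_p)).
Setting ζ = 0.2871: √(10K_p) = 4.7/(2·0.2871) = 8.185, so K_p = 67/10 = 6.7.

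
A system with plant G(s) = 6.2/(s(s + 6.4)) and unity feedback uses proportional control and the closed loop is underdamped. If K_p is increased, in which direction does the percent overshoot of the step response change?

increase

ζ = 6.4/(2√(6.2K_p)) decreases as K_p grows; lower damping means more overshoot.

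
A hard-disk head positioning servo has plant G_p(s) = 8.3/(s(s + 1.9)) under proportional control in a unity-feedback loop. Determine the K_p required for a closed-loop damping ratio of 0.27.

Closed-loop characteristic equation: s² + 1.9s + K_p·8.3 = 0.
So ω_n = √(8.3K_p) and 2ζω_n = 1.9, giving ζ = 1.9/(2√(8.3K_p)).
Setting ζ = 0.27: √(8.3K_p) = 1.9/(2·0.27) = 3.519, so K_p = 12.38/8.3 = 1.49.

K_p = 1.49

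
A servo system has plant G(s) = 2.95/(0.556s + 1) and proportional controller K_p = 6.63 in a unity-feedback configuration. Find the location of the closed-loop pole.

s = -36.98

Closed loop: T(s) = K_p·G/(1+K_p·G) = 19.56/(0.556s + 1 + 19.56), with pole at s = −(1 + 19.56)/0.556 = −36.98.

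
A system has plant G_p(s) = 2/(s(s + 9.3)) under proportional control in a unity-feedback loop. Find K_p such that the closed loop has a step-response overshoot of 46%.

From %OS = 100·exp(−πζ/√(1−ζ²)) = 46%, ζ = −ln(0.46)/√(π²+ln²(0.46)) = 0.24.
Characteristic equation s² + 9.3s + 2K_p = 0 gives ζ = 9.3/(2√(2K_p)).
Setting ζ = 0.24: √(2K_p) = 9.3/(2·0.24) = 19.38, so K_p = 375.5/2 = 188.

K_p = 188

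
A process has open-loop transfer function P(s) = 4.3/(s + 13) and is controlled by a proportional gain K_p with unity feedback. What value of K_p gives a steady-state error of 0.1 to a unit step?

K_p = 27.2

Steady-state error for a unit step on this type-0 loop is 1/(1 + K_p·P(0)).
P(0) = 0.3308. Require 1/(1 + K_p·0.3308) = 0.1, so 1 + 0.3308·K_p = 10.
K_p = (10 − 1)/0.3308 = 27.2.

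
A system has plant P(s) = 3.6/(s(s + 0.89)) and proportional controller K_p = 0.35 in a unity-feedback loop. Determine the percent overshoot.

25.8%

From 1 + K_pP(s) = 0: s² + 0.89s + 1.26 = 0 ⇒ ω_n = 1.122, ζ = 0.3964.
%OS = 100·exp(−πζ/√(1−ζ²)) = 100·exp(−π·0.3964/√0.8428) = 25.8%.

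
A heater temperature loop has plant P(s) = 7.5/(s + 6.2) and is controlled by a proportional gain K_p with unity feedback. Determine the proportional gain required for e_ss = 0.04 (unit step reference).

K_p = 19.8

For a type-0 loop with proportional control, e_ss = 1/(1 + K_p·P(0)).
P(0) = 1.21. Require 1/(1 + K_p·1.21) = 0.04, so 1 + 1.21·K_p = 25.
K_p = (25 − 1)/1.21 = 19.8.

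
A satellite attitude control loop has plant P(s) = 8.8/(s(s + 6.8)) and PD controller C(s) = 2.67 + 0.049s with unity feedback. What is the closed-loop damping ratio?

Forward path: (2.67 + 0.049s)·8.8/(s(s+6.8)). The closed-loop characteristic equation is s² + (6.8 + 8.8·0.049)s + 8.8·2.67 = 0.
That is s² + 7.231s + 23.5 = 0, so ω_n = 4.847 rad/s and ζ = 7.231/(2·4.847) = 0.7459.

ζ = 0.746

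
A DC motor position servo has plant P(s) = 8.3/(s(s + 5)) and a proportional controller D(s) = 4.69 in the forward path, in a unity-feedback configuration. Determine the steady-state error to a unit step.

0

The open loop D(s)P(s) has a pole at the origin (type 1), so the static position error constant is infinite and e_ss = 1/(1+∞) = 0.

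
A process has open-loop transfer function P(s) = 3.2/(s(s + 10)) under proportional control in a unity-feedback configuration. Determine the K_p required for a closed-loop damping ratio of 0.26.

Closed-loop characteristic equation: s² + 10s + K_p·3.2 = 0.
So ω_n = √(3.2K_p) and 2ζω_n = 10, giving ζ = 10/(2√(3.2K_p)).
Setting ζ = 0.26: √(3.2K_p) = 10/(2·0.26) = 19.23, so K_p = 369.8/3.2 = 116.

K_p = 116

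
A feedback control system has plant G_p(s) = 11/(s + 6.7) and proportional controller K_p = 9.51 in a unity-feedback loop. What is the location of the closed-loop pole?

s = -111.3

Closed-loop transfer function: T(s) = K_p·G_p(s)/(1 + K_p·G_p(s)) = 104.6/(s + 6.7 + 104.6) = 104.6/(s + 111.3).
The closed-loop pole is at s = −111.3.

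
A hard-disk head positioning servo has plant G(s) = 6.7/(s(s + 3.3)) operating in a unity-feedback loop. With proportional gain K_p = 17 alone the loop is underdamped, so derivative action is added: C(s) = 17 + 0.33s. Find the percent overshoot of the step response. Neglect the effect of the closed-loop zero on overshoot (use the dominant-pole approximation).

43.2%

Forward path: (17 + 0.33s)·6.7/(s(s+3.3)). The closed-loop characteristic equation is s² + (3.3 + 6.7·0.33)s + 6.7·17 = 0.
That is s² + 5.511s + 113.9 = 0, so ω_n = 10.67 rad/s and ζ = 5.511/(2·10.67) = 0.2582.
%OS = 100·exp(−πζ/√(1−ζ²)) = 43.2%.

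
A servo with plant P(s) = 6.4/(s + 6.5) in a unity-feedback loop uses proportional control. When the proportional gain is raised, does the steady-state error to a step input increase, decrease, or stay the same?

The position error constant K_pos = K_p·P(0) grows with K_p, and e_ss = 1/(1+K_pos) falls.

decrease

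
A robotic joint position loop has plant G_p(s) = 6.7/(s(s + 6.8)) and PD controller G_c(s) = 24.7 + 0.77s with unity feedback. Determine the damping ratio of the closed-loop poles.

Forward path: (24.7 + 0.77s)·6.7/(s(s+6.8)). The closed-loop characteristic equation is s² + (6.8 + 6.7·0.77)s + 6.7·24.7 = 0.
That is s² + 11.96s + 165.5 = 0, so ω_n = 12.86 rad/s and ζ = 11.96/(2·12.86) = 0.4648.

ζ = 0.465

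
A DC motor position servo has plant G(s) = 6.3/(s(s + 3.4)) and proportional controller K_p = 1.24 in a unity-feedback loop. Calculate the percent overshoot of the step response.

9.01%

From 1 + K_pG(s) = 0: s² + 3.4s + 7.812 = 0 ⇒ ω_n = 2.795, ζ = 0.6082.
%OS = 100·exp(−πζ/√(1−ζ²)) = 100·exp(−π·0.6082/√0.6301) = 9.01%.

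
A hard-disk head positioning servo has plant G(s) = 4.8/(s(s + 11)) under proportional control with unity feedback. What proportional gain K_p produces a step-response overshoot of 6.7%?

K_p = 14.8

From %OS = 100·exp(−πζ/√(1−ζ²)) = 6.7%, ζ = −ln(0.067)/√(π²+ln²(0.067)) = 0.6522.
Characteristic equation s² + 11s + 4.8K_p = 0 gives ζ = 11/(2√(4.8K_p)).
Setting ζ = 0.6522: √(4.8K_p) = 11/(2·0.6522) = 8.433, so K_p = 71.11/4.8 = 14.8.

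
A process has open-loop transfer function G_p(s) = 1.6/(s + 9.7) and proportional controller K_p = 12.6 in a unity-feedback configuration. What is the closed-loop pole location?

Closed-loop transfer function: T(s) = K_p·G_p(s)/(1 + K_p·G_p(s)) = 20.16/(s + 9.7 + 20.16) = 20.16/(s + 29.86).
The closed-loop pole is at s = −29.86.

s = -29.86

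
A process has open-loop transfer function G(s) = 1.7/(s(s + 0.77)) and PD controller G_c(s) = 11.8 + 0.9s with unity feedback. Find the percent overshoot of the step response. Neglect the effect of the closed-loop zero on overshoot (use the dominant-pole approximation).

43.4%

Forward path: (11.8 + 0.9s)·1.7/(s(s+0.77)). The closed-loop characteristic equation is s² + (0.77 + 1.7·0.9)s + 1.7·11.8 = 0.
That is s² + 2.3s + 20.06 = 0, so ω_n = 4.479 rad/s and ζ = 2.3/(2·4.479) = 0.2568.
%OS = 100·exp(−πζ/√(1−ζ²)) = 43.4%.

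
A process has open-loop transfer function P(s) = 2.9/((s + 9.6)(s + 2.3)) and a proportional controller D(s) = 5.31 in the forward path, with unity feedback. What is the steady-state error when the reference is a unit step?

The loop is type 0. Static position error constant K_pos = D(0)·P(0) = 5.31·0.1313 = 0.6974.
Steady-state error to a unit step: e_ss = 1/(1+K_pos) = 1/1.697 = 0.589.

0.589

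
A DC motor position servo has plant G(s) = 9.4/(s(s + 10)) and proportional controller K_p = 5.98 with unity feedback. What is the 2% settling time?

Closed-loop characteristic equation: s² + 10s + 56.21 = 0, so ω_n = 7.497 rad/s and ζ = 10/(2·7.497) = 0.6669.
2% settling time T_s ≈ 4/(ζω_n) = 4/5 = 0.8 s.

T_s ≈ 0.8 s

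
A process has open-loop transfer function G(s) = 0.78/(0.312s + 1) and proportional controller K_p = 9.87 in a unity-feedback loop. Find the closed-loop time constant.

τ = 0.0359 s

Closed loop: T(s) = K_p·G/(1+K_p·G) = 7.699/(0.312s + 1 + 7.699), with pole at s = −(1 + 7.699)/0.312 = −27.88.
Closed-loop time constant τ = 1/27.88 = 0.0359 s.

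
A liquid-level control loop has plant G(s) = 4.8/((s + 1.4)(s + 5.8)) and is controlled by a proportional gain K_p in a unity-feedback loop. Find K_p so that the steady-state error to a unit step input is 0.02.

For a type-0 loop with proportional control, e_ss = 1/(1 + K_p·G(0)).
G(0) = 0.5911. Require 1/(1 + K_p·0.5911) = 0.02, so 1 + 0.5911·K_p = 50.
K_p = (50 − 1)/0.5911 = 82.9.

K_p = 82.9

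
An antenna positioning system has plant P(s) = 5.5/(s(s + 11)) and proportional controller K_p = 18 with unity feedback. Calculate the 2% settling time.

From 1 + K_pP(s) = 0: s² + 11s + 99 = 0 ⇒ ω_n = 9.95, ζ = 0.5528.
2% settling time T_s ≈ 4/(ζω_n) = 4/5.5 = 0.727 s.

T_s ≈ 0.727 s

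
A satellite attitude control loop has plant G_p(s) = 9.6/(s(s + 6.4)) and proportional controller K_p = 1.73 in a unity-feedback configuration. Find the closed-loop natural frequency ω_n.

1 + K_p·G_p(s) = 0 gives s² + 6.4s + 16.61 = 0.
So ω_n² = 16.61 ⇒ ω_n = 4.075 rad/s, and ζ = 6.4/(2ω_n) = 0.785.

ω_n = 4.08 rad/s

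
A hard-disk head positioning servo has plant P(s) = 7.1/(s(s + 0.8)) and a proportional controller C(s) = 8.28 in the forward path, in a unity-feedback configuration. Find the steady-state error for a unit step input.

0

The open loop C(s)P(s) has a pole at the origin (type 1), so the static position error constant is infinite and e_ss = 1/(1+∞) = 0.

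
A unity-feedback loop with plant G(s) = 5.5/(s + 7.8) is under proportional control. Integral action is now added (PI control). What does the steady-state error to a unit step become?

Adding integral action puts a pole at s = 0 in the forward path, raising the system type to 1; a type-1 loop has zero steady-state error to a step.

0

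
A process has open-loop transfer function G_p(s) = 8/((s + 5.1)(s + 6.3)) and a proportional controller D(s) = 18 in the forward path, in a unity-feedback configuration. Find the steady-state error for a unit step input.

0.182

The loop is type 0. Static position error constant K_pos = D(0)·G_p(0) = 18·0.249 = 4.482.
Steady-state error to a unit step: e_ss = 1/(1+K_pos) = 1/5.482 = 0.182.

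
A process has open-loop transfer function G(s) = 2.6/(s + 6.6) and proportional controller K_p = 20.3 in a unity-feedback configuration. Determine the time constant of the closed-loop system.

τ = 0.0168 s

Closed-loop transfer function: T(s) = K_p·G(s)/(1 + K_p·G(s)) = 52.78/(s + 6.6 + 52.78) = 52.78/(s + 59.38).
Time constant τ = 1/59.38 = 0.0168 s.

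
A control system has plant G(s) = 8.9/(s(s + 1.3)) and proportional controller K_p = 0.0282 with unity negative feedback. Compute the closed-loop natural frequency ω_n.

ω_n = 0.501 rad/s

The closed-loop denominator is s(s+1.3) + 0.0282·8.9 = s² + 1.3s + 0.251.
So ω_n² = 0.251 ⇒ ω_n = 0.501 rad/s, and ζ = 1.3/(2ω_n) = 1.3.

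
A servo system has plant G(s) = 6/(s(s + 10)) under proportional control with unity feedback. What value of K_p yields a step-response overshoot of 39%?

From %OS = 100·exp(−πζ/√(1−ζ²)) = 39%, ζ = −ln(0.39)/√(π²+ln²(0.39)) = 0.2871.
Characteristic equation s² + 10s + 6K_p = 0 gives ζ = 10/(2√(6K_p)).
Setting ζ = 0.2871: √(6K_p) = 10/(2·0.2871) = 17.42, so K_p = 303.3/6 = 50.5.

K_p = 50.5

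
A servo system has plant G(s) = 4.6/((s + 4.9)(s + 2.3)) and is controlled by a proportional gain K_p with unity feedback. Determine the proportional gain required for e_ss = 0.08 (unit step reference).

For a type-0 loop with proportional control, e_ss = 1/(1 + K_p·G(0)).
G(0) = 0.4082. Require 1/(1 + K_p·0.4082) = 0.08, so 1 + 0.4082·K_p = 12.5.
K_p = (12.5 − 1)/0.4082 = 28.2.

K_p = 28.2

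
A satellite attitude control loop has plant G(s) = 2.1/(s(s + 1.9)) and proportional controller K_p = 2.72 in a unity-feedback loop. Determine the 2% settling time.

Closed-loop characteristic equation: s² + 1.9s + 5.712 = 0, so ω_n = 2.39 rad/s and ζ = 1.9/(2·2.39) = 0.3975.
2% settling time T_s ≈ 4/(ζω_n) = 4/0.95 = 4.21 s.

T_s ≈ 4.21 s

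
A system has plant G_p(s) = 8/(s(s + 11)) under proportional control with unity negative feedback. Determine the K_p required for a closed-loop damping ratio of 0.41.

K_p = 22.5

Closed-loop characteristic equation: s² + 11s + K_p·8 = 0.
So ω_n = √(8K_p) and 2ζω_n = 11, giving ζ = 11/(2√(8K_p)).
Setting ζ = 0.41: √(8K_p) = 11/(2·0.41) = 13.41, so K_p = 180/8 = 22.5.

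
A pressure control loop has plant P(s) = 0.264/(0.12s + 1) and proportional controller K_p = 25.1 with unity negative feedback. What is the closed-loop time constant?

τ = 0.0157 s

Closed loop: T(s) = K_p·P/(1+K_p·P) = 6.626/(0.12s + 1 + 6.626), with pole at s = −(1 + 6.626)/0.12 = −63.55.
Closed-loop time constant τ = 1/63.55 = 0.0157 s.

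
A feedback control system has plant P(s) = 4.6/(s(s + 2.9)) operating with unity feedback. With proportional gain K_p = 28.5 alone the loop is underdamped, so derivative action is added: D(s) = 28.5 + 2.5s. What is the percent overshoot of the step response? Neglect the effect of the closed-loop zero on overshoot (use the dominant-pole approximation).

7.88%

Forward path: (28.5 + 2.5s)·4.6/(s(s+2.9)). The closed-loop characteristic equation is s² + (2.9 + 4.6·2.5)s + 4.6·28.5 = 0.
That is s² + 14.4s + 131.1 = 0, so ω_n = 11.45 rad/s and ζ = 14.4/(2·11.45) = 0.6288.
%OS = 100·exp(−πζ/√(1−ζ²)) = 7.88%.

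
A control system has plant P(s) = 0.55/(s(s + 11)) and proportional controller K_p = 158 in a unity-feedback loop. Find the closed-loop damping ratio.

With unity feedback the closed-loop characteristic equation is s² + 11s + 158·0.55 = s² + 11s + 86.9 = 0.
So ω_n² = 86.9 ⇒ ω_n = 9.322 rad/s, and ζ = 11/(2ω_n) = 0.59.

ζ = 0.59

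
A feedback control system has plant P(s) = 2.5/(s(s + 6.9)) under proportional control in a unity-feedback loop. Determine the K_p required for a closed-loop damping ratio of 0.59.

K_p = 13.7

Closed-loop characteristic equation: s² + 6.9s + K_p·2.5 = 0.
So ω_n = √(2.5K_p) and 2ζω_n = 6.9, giving ζ = 6.9/(2√(2.5K_p)).
Setting ζ = 0.59: √(2.5K_p) = 6.9/(2·0.59) = 5.847, so K_p = 34.19/2.5 = 13.7.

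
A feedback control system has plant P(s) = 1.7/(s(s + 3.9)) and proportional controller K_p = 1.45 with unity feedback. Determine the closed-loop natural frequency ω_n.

ω_n = 1.57 rad/s

1 + K_p·P(s) = 0 gives s² + 3.9s + 2.465 = 0.
So ω_n² = 2.465 ⇒ ω_n = 1.57 rad/s, and ζ = 3.9/(2ω_n) = 1.24.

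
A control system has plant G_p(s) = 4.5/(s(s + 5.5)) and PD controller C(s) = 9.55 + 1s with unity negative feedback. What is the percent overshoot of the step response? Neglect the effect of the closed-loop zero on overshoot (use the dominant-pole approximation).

Forward path: (9.55 + 1s)·4.5/(s(s+5.5)). The closed-loop characteristic equation is s² + (5.5 + 4.5·1)s + 4.5·9.55 = 0.
That is s² + 10s + 42.98 = 0, so ω_n = 6.556 rad/s and ζ = 10/(2·6.556) = 0.7627.
%OS = 100·exp(−πζ/√(1−ζ²)) = 2.46%.

2.46%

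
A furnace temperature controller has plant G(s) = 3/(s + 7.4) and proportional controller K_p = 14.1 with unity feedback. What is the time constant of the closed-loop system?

τ = 0.0201 s

Closed-loop transfer function: T(s) = K_p·G(s)/(1 + K_p·G(s)) = 42.3/(s + 7.4 + 42.3) = 42.3/(s + 49.7).
Time constant τ = 1/49.7 = 0.0201 s.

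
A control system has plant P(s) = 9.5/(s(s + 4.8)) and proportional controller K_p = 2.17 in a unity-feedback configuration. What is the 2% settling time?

T_s ≈ 1.67 s

The closed-loop denominator s² + 4.8s + 20.61 gives ω_n = √20.61 = 4.54 and ζ = 4.8/(2ω_n) = 0.5286.
2% settling time T_s ≈ 4/(ζω_n) = 4/2.4 = 1.67 s.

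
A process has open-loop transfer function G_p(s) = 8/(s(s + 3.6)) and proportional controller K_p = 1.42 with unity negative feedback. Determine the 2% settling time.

Closed-loop characteristic equation: s² + 3.6s + 11.36 = 0, so ω_n = 3.37 rad/s and ζ = 3.6/(2·3.37) = 0.5341.
2% settling time T_s ≈ 4/(ζω_n) = 4/1.8 = 2.22 s.

T_s ≈ 2.22 s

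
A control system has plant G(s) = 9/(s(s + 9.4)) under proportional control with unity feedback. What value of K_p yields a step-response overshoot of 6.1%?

K_p = 5.55

From %OS = 100·exp(−πζ/√(1−ζ²)) = 6.1%, ζ = −ln(0.061)/√(π²+ln²(0.061)) = 0.6649.
Characteristic equation s² + 9.4s + 9K_p = 0 gives ζ = 9.4/(2√(9K_p)).
Setting ζ = 0.6649: √(9K_p) = 9.4/(2·0.6649) = 7.068, so K_p = 49.96/9 = 5.55.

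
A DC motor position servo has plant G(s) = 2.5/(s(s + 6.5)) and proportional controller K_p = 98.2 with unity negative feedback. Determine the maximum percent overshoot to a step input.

51.4%

Closed-loop characteristic equation: s² + 6.5s + 245.5 = 0, so ω_n = 15.67 rad/s and ζ = 6.5/(2·15.67) = 0.2074.
%OS = 100·exp(−πζ/√(1−ζ²)) = 100·exp(−π·0.2074/√0.957) = 51.4%.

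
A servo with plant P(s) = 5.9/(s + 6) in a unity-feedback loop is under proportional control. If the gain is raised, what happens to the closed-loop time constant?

The closed-loop bandwidth 6+K_p·5.9 grows with K_p, so τ shrinks.

decrease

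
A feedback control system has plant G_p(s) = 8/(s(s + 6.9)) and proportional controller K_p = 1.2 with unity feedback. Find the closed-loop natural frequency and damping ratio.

With unity feedback the closed-loop characteristic equation is s² + 6.9s + 1.2·8 = s² + 6.9s + 9.6 = 0.
So ω_n² = 9.6 ⇒ ω_n = 3.098 rad/s, and ζ = 6.9/(2ω_n) = 1.11.

ω_n = 3.1 rad/s, ζ = 1.11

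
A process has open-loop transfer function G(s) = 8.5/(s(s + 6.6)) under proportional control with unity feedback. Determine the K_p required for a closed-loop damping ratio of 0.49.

Closed-loop characteristic equation: s² + 6.6s + K_p·8.5 = 0.
So ω_n = √(8.5K_p) and 2ζω_n = 6.6, giving ζ = 6.6/(2√(8.5K_p)).
Setting ζ = 0.49: √(8.5K_p) = 6.6/(2·0.49) = 6.735, so K_p = 45.36/8.5 = 5.34.

K_p = 5.34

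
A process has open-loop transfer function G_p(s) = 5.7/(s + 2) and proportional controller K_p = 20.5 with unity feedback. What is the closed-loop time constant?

Closed-loop transfer function: T(s) = K_p·G_p(s)/(1 + K_p·G_p(s)) = 116.9/(s + 2 + 116.9) = 116.9/(s + 118.9).
Time constant τ = 1/118.9 = 0.00841 s.

τ = 0.00841 s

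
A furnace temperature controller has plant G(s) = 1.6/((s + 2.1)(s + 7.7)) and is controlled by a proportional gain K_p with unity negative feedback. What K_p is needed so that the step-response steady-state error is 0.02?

K_p = 495

For a type-0 loop with proportional control, e_ss = 1/(1 + K_p·G(0)).
G(0) = 0.09895. Require 1/(1 + K_p·0.09895) = 0.02, so 1 + 0.09895·K_p = 50.
K_p = (50 − 1)/0.09895 = 495.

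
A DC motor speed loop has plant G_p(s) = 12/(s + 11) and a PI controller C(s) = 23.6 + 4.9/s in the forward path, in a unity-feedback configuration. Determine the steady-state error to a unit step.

0

The open loop C(s)G_p(s) has a pole at the origin (type 1), so the static position error constant is infinite and e_ss = 1/(1+∞) = 0.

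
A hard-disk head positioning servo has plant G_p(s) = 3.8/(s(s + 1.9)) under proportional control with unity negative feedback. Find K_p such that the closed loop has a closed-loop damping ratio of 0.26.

Closed-loop characteristic equation: s² + 1.9s + K_p·3.8 = 0.
So ω_n = √(3.8K_p) and 2ζω_n = 1.9, giving ζ = 1.9/(2√(3.8K_p)).
Setting ζ = 0.26: √(3.8K_p) = 1.9/(2·0.26) = 3.654, so K_p = 13.35/3.8 = 3.51.

K_p = 3.51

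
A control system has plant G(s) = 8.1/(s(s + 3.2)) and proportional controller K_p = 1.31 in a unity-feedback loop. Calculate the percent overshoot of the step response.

17%

The closed-loop denominator s² + 3.2s + 10.61 gives ω_n = √10.61 = 3.257 and ζ = 3.2/(2ω_n) = 0.4912.
%OS = 100·exp(−πζ/√(1−ζ²)) = 100·exp(−π·0.4912/√0.7587) = 17%.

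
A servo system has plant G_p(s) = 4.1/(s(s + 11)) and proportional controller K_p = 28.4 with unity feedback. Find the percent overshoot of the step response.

From 1 + K_pG_p(s) = 0: s² + 11s + 116.4 = 0 ⇒ ω_n = 10.79, ζ = 0.5097.
%OS = 100·exp(−πζ/√(1−ζ²)) = 100·exp(−π·0.5097/√0.7402) = 15.5%.

15.5%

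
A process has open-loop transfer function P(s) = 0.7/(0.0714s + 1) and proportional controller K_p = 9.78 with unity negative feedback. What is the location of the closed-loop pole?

s = -109.9

Closed loop: T(s) = K_p·P/(1+K_p·P) = 6.846/(0.0714s + 1 + 6.846), with pole at s = −(1 + 6.846)/0.0714 = −109.9.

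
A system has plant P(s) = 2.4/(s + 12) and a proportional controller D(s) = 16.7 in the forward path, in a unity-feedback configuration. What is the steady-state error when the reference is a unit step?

0.23

The loop is type 0. Static position error constant K_pos = D(0)·P(0) = 16.7·0.2 = 3.34.
Steady-state error to a unit step: e_ss = 1/(1+K_pos) = 1/4.34 = 0.23.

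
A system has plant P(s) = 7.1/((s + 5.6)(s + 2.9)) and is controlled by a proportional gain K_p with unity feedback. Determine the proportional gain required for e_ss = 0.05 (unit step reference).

The loop is type 0, so e_ss(step) = 1/(1 + K_pos) with K_pos = K_p·P(0).
P(0) = 0.4372. Require 1/(1 + K_p·0.4372) = 0.05, so 1 + 0.4372·K_p = 20.
K_p = (20 − 1)/0.4372 = 43.5.

K_p = 43.5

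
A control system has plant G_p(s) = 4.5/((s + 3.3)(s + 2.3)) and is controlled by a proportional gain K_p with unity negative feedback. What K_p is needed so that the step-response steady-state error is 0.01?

Steady-state error for a unit step on this type-0 loop is 1/(1 + K_p·G_p(0)).
G_p(0) = 0.5929. Require 1/(1 + K_p·0.5929) = 0.01, so 1 + 0.5929·K_p = 100.
K_p = (100 − 1)/0.5929 = 167.

K_p = 167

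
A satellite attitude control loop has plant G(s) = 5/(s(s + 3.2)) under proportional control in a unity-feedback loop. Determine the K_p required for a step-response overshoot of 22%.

K_p = 2.72

From %OS = 100·exp(−πζ/√(1−ζ²)) = 22%, ζ = −ln(0.22)/√(π²+ln²(0.22)) = 0.4342.
Characteristic equation s² + 3.2s + 5K_p = 0 gives ζ = 3.2/(2√(5K_p)).
Setting ζ = 0.4342: √(5K_p) = 3.2/(2·0.4342) = 3.685, so K_p = 13.58/5 = 2.72.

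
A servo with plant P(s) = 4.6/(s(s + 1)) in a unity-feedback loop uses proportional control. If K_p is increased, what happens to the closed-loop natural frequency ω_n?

ω_n = √(4.6·K_p), which grows with K_p.

increase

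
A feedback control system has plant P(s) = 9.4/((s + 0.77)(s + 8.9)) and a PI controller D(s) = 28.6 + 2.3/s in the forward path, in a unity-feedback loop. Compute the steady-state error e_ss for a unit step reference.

0

The open loop D(s)P(s) has a pole at the origin (type 1), so the static position error constant is infinite and e_ss = 1/(1+∞) = 0.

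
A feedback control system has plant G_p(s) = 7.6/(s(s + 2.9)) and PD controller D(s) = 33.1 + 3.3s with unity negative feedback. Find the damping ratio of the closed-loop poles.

ζ = 0.882

Forward path: (33.1 + 3.3s)·7.6/(s(s+2.9)). The closed-loop characteristic equation is s² + (2.9 + 7.6·3.3)s + 7.6·33.1 = 0.
That is s² + 27.98s + 251.6 = 0, so ω_n = 15.86 rad/s and ζ = 27.98/(2·15.86) = 0.8821.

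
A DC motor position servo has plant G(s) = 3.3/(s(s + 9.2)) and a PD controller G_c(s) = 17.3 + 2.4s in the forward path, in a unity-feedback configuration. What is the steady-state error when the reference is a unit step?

0

The open loop G_c(s)G(s) has a pole at the origin (type 1), so the static position error constant is infinite and e_ss = 1/(1+∞) = 0.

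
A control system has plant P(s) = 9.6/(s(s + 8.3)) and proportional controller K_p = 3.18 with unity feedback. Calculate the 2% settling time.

T_s ≈ 0.964 s

Closed-loop characteristic equation: s² + 8.3s + 30.53 = 0, so ω_n = 5.525 rad/s and ζ = 8.3/(2·5.525) = 0.7511.
2% settling time T_s ≈ 4/(ζω_n) = 4/4.15 = 0.964 s.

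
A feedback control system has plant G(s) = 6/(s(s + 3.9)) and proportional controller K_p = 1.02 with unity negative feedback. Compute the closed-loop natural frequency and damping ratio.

The closed-loop denominator is s(s+3.9) + 1.02·6 = s² + 3.9s + 6.12.
So ω_n² = 6.12 ⇒ ω_n = 2.474 rad/s, and ζ = 3.9/(2ω_n) = 0.788.

ω_n = 2.47 rad/s, ζ = 0.788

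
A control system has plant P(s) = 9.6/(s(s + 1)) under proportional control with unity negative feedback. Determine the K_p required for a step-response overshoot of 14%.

K_p = 0.0925

From %OS = 100·exp(−πζ/√(1−ζ²)) = 14%, ζ = −ln(0.14)/√(π²+ln²(0.14)) = 0.5305.
Characteristic equation s² + 1s + 9.6K_p = 0 gives ζ = 1/(2√(9.6K_p)).
Setting ζ = 0.5305: √(9.6K_p) = 1/(2·0.5305) = 0.9425, so K_p = 0.8883/9.6 = 0.0925.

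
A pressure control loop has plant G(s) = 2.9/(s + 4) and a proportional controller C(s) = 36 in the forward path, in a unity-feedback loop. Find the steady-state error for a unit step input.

0.0369

The loop is type 0. Static position error constant K_pos = C(0)·G(0) = 36·0.725 = 26.1.
Steady-state error to a unit step: e_ss = 1/(1+K_pos) = 1/27.1 = 0.0369.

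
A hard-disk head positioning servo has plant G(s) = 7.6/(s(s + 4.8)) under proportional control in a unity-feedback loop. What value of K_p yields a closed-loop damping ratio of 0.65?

K_p = 1.79

Closed-loop characteristic equation: s² + 4.8s + K_p·7.6 = 0.
So ω_n = √(7.6K_p) and 2ζω_n = 4.8, giving ζ = 4.8/(2√(7.6K_p)).
Setting ζ = 0.65: √(7.6K_p) = 4.8/(2·0.65) = 3.692, so K_p = 13.63/7.6 = 1.79.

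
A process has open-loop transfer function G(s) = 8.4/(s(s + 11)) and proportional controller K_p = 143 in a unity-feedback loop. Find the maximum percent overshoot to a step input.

Closed-loop characteristic equation: s² + 11s + 1201 = 0, so ω_n = 34.66 rad/s and ζ = 11/(2·34.66) = 0.1587.
%OS = 100·exp(−πζ/√(1−ζ²)) = 100·exp(−π·0.1587/√0.9748) = 60.4%.

60.4%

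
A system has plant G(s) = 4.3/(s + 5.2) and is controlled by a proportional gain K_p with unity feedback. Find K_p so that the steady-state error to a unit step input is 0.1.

For a type-0 loop with proportional control, e_ss = 1/(1 + K_p·G(0)).
G(0) = 0.8269. Require 1/(1 + K_p·0.8269) = 0.1, so 1 + 0.8269·K_p = 10.
K_p = (10 − 1)/0.8269 = 10.9.

K_p = 10.9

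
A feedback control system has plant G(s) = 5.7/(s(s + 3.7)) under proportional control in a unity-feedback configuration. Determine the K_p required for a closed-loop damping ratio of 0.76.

Closed-loop characteristic equation: s² + 3.7s + K_p·5.7 = 0.
So ω_n = √(5.7K_p) and 2ζω_n = 3.7, giving ζ = 3.7/(2√(5.7K_p)).
Setting ζ = 0.76: √(5.7K_p) = 3.7/(2·0.76) = 2.434, so K_p = 5.925/5.7 = 1.04.

K_p = 1.04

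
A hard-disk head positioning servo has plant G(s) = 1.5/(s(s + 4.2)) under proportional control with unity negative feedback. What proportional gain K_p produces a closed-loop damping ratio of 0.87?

K_p = 3.88

Closed-loop characteristic equation: s² + 4.2s + K_p·1.5 = 0.
So ω_n = √(1.5K_p) and 2ζω_n = 4.2, giving ζ = 4.2/(2√(1.5K_p)).
Setting ζ = 0.87: √(1.5K_p) = 4.2/(2·0.87) = 2.414, so K_p = 5.826/1.5 = 3.88.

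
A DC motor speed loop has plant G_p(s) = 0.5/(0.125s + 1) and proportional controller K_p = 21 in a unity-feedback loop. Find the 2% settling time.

T_s ≈ 0.0435 s

Closed loop: T(s) = K_p·G_p/(1+K_p·G_p) = 10.5/(0.125s + 1 + 10.5), with pole at s = −(1 + 10.5)/0.125 = −92.
τ = 1/92 = 0.01087 s, so 2% settling time ≈ 4τ = 0.0435 s.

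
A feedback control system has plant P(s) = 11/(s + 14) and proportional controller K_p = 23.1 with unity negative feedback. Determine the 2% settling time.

Closed-loop transfer function: T(s) = K_p·P(s)/(1 + K_p·P(s)) = 254.1/(s + 14 + 254.1) = 254.1/(s + 268.1).
Time constant τ = 1/268.1 = 0.00373 s, so the 2% settling time is about 4τ = 0.0149 s.

T_s ≈ 0.0149 s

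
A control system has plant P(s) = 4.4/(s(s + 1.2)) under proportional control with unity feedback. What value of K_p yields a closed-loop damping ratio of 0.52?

K_p = 0.303

Closed-loop characteristic equation: s² + 1.2s + K_p·4.4 = 0.
So ω_n = √(4.4K_p) and 2ζω_n = 1.2, giving ζ = 1.2/(2√(4.4K_p)).
Setting ζ = 0.52: √(4.4K_p) = 1.2/(2·0.52) = 1.154, so K_p = 1.331/4.4 = 0.303.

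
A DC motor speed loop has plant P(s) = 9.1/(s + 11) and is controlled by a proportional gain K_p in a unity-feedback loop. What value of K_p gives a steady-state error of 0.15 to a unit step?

K_p = 6.85

For a type-0 loop with proportional control, e_ss = 1/(1 + K_p·P(0)).
P(0) = 0.8273. Require 1/(1 + K_p·0.8273) = 0.15, so 1 + 0.8273·K_p = 6.667.
K_p = (6.667 − 1)/0.8273 = 6.85.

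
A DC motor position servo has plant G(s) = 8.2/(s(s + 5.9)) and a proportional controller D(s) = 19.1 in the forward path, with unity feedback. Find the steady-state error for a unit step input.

0

The open loop D(s)G(s) has a pole at the origin (type 1), so the static position error constant is infinite and e_ss = 1/(1+∞) = 0.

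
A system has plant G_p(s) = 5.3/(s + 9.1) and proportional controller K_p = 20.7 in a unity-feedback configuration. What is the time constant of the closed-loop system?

Closed-loop transfer function: T(s) = K_p·G_p(s)/(1 + K_p·G_p(s)) = 109.7/(s + 9.1 + 109.7) = 109.7/(s + 118.8).
Time constant τ = 1/118.8 = 0.00842 s.

τ = 0.00842 s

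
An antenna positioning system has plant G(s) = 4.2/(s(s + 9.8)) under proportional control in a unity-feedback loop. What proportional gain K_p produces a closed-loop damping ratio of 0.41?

Closed-loop characteristic equation: s² + 9.8s + K_p·4.2 = 0.
So ω_n = √(4.2K_p) and 2ζω_n = 9.8, giving ζ = 9.8/(2√(4.2K_p)).
Setting ζ = 0.41: √(4.2K_p) = 9.8/(2·0.41) = 11.95, so K_p = 142.8/4.2 = 34.

K_p = 34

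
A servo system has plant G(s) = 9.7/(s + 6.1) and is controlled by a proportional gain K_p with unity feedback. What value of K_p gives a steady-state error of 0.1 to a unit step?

K_p = 5.66

The loop is type 0, so e_ss(step) = 1/(1 + K_pos) with K_pos = K_p·G(0).
G(0) = 1.59. Require 1/(1 + K_p·1.59) = 0.1, so 1 + 1.59·K_p = 10.
K_p = (10 − 1)/1.59 = 5.66.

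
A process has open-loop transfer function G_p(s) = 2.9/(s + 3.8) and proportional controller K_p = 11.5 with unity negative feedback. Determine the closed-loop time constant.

τ = 0.0269 s

Closed-loop transfer function: T(s) = K_p·G_p(s)/(1 + K_p·G_p(s)) = 33.35/(s + 3.8 + 33.35) = 33.35/(s + 37.15).
Time constant τ = 1/37.15 = 0.0269 s.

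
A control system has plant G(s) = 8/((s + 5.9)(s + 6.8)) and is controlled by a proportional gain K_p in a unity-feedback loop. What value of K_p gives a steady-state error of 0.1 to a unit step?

K_p = 45.1

For a type-0 loop with proportional control, e_ss = 1/(1 + K_p·G(0)).
G(0) = 0.1994. Require 1/(1 + K_p·0.1994) = 0.1, so 1 + 0.1994·K_p = 10.
K_p = (10 − 1)/0.1994 = 45.1.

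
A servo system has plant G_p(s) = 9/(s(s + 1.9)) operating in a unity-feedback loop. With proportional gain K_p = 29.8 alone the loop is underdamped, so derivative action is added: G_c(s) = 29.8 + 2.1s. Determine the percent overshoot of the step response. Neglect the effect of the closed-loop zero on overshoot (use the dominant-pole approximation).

Forward path: (29.8 + 2.1s)·9/(s(s+1.9)). The closed-loop characteristic equation is s² + (1.9 + 9·2.1)s + 9·29.8 = 0.
That is s² + 20.8s + 268.2 = 0, so ω_n = 16.38 rad/s and ζ = 20.8/(2·16.38) = 0.635.
%OS = 100·exp(−πζ/√(1−ζ²)) = 7.56%.

7.56%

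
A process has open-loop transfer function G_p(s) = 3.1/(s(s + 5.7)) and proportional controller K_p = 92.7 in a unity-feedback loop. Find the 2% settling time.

From 1 + K_pG_p(s) = 0: s² + 5.7s + 287.4 = 0 ⇒ ω_n = 16.95, ζ = 0.1681.
2% settling time T_s ≈ 4/(ζω_n) = 4/2.85 = 1.4 s.

T_s ≈ 1.4 s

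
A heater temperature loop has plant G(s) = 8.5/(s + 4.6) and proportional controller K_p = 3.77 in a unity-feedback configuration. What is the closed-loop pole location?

Closed-loop transfer function: T(s) = K_p·G(s)/(1 + K_p·G(s)) = 32.05/(s + 4.6 + 32.05) = 32.05/(s + 36.65).
The closed-loop pole is at s = −36.65.

s = -36.65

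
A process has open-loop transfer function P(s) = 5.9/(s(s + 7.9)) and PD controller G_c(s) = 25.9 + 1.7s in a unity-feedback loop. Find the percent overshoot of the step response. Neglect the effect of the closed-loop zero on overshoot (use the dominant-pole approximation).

3.65%

Forward path: (25.9 + 1.7s)·5.9/(s(s+7.9)). The closed-loop characteristic equation is s² + (7.9 + 5.9·1.7)s + 5.9·25.9 = 0.
That is s² + 17.93s + 152.8 = 0, so ω_n = 12.36 rad/s and ζ = 17.93/(2·12.36) = 0.7252.
%OS = 100·exp(−πζ/√(1−ζ²)) = 3.65%.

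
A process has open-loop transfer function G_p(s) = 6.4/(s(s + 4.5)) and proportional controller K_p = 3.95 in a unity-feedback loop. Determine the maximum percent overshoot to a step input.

20.8%

Closed-loop characteristic equation: s² + 4.5s + 25.28 = 0, so ω_n = 5.028 rad/s and ζ = 4.5/(2·5.028) = 0.4475.
%OS = 100·exp(−πζ/√(1−ζ²)) = 100·exp(−π·0.4475/√0.7997) = 20.8%.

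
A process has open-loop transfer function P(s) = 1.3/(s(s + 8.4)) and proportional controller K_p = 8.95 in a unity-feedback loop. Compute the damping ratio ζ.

ζ = 1.23

1 + K_p·P(s) = 0 gives s² + 8.4s + 11.63 = 0.
Matching s² + 2ζω_n s + ω_n²: ω_n = √11.63 = 3.411 rad/s and 2ζω_n = 8.4, so ζ = 8.4/(2·3.411) = 1.23.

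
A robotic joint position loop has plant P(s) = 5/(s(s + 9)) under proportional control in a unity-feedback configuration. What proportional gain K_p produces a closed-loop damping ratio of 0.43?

K_p = 21.9

Closed-loop characteristic equation: s² + 9s + K_p·5 = 0.
So ω_n = √(5K_p) and 2ζω_n = 9, giving ζ = 9/(2√(5K_p)).
Setting ζ = 0.43: √(5K_p) = 9/(2·0.43) = 10.47, so K_p = 109.5/5 = 21.9.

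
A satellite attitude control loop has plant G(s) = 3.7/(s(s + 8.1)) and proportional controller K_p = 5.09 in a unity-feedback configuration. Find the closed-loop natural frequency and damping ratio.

With unity feedback the closed-loop characteristic equation is s² + 8.1s + 5.09·3.7 = s² + 8.1s + 18.83 = 0.
So ω_n² = 18.83 ⇒ ω_n = 4.34 rad/s, and ζ = 8.1/(2ω_n) = 0.933.

ω_n = 4.34 rad/s, ζ = 0.933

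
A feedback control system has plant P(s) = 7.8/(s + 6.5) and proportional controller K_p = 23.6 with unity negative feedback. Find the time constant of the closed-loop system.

τ = 0.00525 s

Closed-loop transfer function: T(s) = K_p·P(s)/(1 + K_p·P(s)) = 184.1/(s + 6.5 + 184.1) = 184.1/(s + 190.6).
Time constant τ = 1/190.6 = 0.00525 s.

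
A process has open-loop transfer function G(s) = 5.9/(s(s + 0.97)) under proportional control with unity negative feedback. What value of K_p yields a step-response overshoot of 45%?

From %OS = 100·exp(−πζ/√(1−ζ²)) = 45%, ζ = −ln(0.45)/√(π²+ln²(0.45)) = 0.2463.
Characteristic equation s² + 0.97s + 5.9K_p = 0 gives ζ = 0.97/(2√(5.9K_p)).
Setting ζ = 0.2463: √(5.9K_p) = 0.97/(2·0.2463) = 1.969, so K_p = 3.876/5.9 = 0.657.

K_p = 0.657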